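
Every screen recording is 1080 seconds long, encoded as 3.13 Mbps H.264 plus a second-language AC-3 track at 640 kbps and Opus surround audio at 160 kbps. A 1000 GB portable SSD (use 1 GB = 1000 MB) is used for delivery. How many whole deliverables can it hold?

Audio total: 640 + 160 = 800 kbps = 0.800 Mbps.
Total bitrate: 3.930 Mbps.
Per item: 3.930 Mbps × 1080 s = 4,244 Mb = 530.5 MB.
Capacity: 1000 GB = 8,000,000 Mb; 1884.84 items → 1884 complete.

1884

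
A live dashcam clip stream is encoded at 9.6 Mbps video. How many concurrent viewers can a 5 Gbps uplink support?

520

5 Gbps = 5,000 Mbps; 5,000 / 9.600 = 520.83 → 520 viewers.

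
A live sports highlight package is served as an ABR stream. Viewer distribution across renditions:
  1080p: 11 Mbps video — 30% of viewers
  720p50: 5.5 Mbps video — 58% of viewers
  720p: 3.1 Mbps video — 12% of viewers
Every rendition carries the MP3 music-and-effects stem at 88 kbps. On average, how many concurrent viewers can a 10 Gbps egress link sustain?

Audio: 88 kbps = 0.088 Mbps.
Average per-viewer bitrate: 0.30×11.088 + 0.58×5.588 + 0.12×3.188 = 6.950 Mbps.
10 Gbps = 10,000 Mbps; 10,000 / 6.950 = 1438.85 → 1438.

1438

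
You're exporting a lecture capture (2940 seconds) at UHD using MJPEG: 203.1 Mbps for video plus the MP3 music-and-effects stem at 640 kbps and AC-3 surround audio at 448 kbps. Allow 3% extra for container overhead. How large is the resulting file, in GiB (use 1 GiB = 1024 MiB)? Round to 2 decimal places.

Audio total: 640 + 448 = 1088 kbps = 1.088 Mbps.
Total bitrate: 203.1 + 1.088 = 204.188 Mbps.
Stream data: 204.188 Mbps × 2940 s = 600312.7 Mb.
With 3% container overhead: ×1.03.
618,322 Mb = 77,290,262,700 bytes ÷ 1,073,741,824 = 71.98 GiB.

71.98 GiB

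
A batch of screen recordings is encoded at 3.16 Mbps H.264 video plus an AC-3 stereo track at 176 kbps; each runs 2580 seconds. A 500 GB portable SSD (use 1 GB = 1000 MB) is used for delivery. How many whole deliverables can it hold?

Audio: 176 kbps = 0.176 Mbps.
Total bitrate: 3.336 Mbps.
Per item: 3.336 Mbps × 2580 s = 8,607 Mb = 1,076 MB.
Capacity: 500 GB = 4,000,000 Mb; 464.74 items → 464 complete.

464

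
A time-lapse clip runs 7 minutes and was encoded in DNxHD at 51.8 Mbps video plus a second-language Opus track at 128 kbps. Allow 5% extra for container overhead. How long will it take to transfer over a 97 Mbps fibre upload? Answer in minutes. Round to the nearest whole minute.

4 minutes

7 min = 420 s
Audio: 128 kbps = 0.128 Mbps.
Total bitrate: 51.928 Mbps.
File: 51.928 Mbps × 420 s = 21809.8 Mb.
With 5% container overhead: ×1.05. → 22900.2 Mb.
At 97 Mbps: 22900.2 / 97 = 236.1 s ≈ 3.93 minutes.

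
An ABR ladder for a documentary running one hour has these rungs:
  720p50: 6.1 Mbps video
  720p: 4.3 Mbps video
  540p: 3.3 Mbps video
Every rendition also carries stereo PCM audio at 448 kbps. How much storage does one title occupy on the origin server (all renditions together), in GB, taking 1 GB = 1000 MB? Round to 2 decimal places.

6.77 GB

1 h = 3600 s
Audio: 448 kbps = 0.448 Mbps.
Sum of rendition bitrates: (6.1+0.448) + (4.3+0.448) + (3.3+0.448) = 15.044 Mbps.
× 3600 s = 54,158 Mb = 6,770 MB = 6.770 GB.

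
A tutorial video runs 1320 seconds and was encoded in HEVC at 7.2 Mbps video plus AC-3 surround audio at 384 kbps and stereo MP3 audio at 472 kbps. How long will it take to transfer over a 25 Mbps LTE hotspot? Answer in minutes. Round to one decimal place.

7.1 minutes

Audio total: 384 + 472 = 856 kbps = 0.856 Mbps.
Total bitrate: 8.056 Mbps.
File: 8.056 Mbps × 1320 s = 10633.9 Mb.
At 25 Mbps: 10633.9 / 25 = 425.4 s ≈ 7.09 minutes.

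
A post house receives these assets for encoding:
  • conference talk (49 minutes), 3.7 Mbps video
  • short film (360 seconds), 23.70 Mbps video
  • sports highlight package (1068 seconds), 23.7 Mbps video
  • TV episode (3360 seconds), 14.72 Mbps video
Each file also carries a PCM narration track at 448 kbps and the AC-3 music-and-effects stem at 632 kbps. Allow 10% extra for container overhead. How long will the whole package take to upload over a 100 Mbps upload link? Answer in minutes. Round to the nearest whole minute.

19 minutes

Audio total: 448 + 632 = 1080 kbps = 1.080 Mbps.
conference talk: 4.780 Mbps × 2940 s × 1.10 = 15458.5 Mb
short film: 24.780 Mbps × 360 s × 1.10 = 9812.9 Mb
sports highlight package: 24.780 Mbps × 1068 s × 1.10 = 29111.5 Mb
TV episode: 15.800 Mbps × 3360 s × 1.10 = 58396.8 Mb
Total: 112779.7 Mb = 14097.5 MB.
At 100 Mbps: 112779.7 / 100 = 1128 s ≈ 18.8 minutes.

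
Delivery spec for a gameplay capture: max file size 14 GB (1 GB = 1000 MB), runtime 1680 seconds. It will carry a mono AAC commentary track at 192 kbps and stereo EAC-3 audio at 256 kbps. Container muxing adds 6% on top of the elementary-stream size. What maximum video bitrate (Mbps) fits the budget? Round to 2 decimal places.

62.45 Mbps

Budget: 14 GB = 112000.0 Mb.
Stream payload after overhead: 112000.0 / 1.06 = 105660.4 Mb.
Total bitrate budget: 105660.4 Mb / 1680 s = 62.893 Mbps.
Audio total: 192 + 256 = 448 kbps = 0.448 Mbps.
Video: 62.893 − 0.448 = 62.445 Mbps.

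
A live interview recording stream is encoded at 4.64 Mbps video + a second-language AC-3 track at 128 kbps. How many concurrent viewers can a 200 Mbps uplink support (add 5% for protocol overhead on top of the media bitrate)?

39

Audio: 128 kbps = 0.128 Mbps.
Per-viewer media rate: 4.768 Mbps.
On the wire with 5% overhead: 5.006 Mbps.
200 Mbps = 200.0 Mbps; 200.0 / 5.006 = 39.95 → 39 viewers.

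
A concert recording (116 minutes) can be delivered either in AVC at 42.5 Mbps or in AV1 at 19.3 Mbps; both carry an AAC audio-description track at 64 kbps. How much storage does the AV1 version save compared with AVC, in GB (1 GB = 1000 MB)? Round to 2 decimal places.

116 min = 6960 s
Audio: 64 kbps = 0.064 Mbps.
AVC: 42.564 Mbps × 6960 s = 296245.4 Mb = 37.031 GB.
AV1: 19.364 Mbps × 6960 s = 134773.4 Mb = 16.847 GB.
Saving: 37.031 − 16.847 = 20.184 GB.

20.18 GB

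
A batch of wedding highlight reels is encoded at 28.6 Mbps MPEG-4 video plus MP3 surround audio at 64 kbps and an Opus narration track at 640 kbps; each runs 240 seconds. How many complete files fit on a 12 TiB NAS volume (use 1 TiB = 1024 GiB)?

15008

Audio total: 64 + 640 = 704 kbps = 0.704 Mbps.
Total bitrate: 29.304 Mbps.
Per item: 29.304 Mbps × 240 s = 7,033 Mb = 879.1 MB.
Capacity: 12 TiB = 105,553,116 Mb; 15008.35 items → 15008 complete.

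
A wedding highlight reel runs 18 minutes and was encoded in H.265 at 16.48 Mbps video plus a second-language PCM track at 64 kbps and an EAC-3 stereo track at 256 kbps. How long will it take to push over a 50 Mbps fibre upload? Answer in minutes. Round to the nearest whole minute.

18 min = 1080 s
Audio total: 64 + 256 = 320 kbps = 0.320 Mbps.
Total bitrate: 16.800 Mbps.
File: 16.800 Mbps × 1080 s = 18144.0 Mb.
At 50 Mbps: 18144.0 / 50 = 362.9 s ≈ 6.05 minutes.

6 minutes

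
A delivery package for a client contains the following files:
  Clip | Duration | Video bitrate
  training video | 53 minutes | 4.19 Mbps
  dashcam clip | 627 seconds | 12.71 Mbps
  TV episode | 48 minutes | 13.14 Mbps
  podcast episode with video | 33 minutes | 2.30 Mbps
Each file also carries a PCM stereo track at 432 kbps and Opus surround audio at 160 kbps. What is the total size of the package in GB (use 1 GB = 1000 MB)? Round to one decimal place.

Audio total: 432 + 160 = 592 kbps = 0.592 Mbps.
training video: 4.782 Mbps × 3180 s = 15206.8 Mb
dashcam clip: 13.302 Mbps × 627 s = 8340.4 Mb
TV episode: 13.732 Mbps × 2880 s = 39548.2 Mb
podcast episode with video: 2.892 Mbps × 1980 s = 5726.2 Mb
Total: 68821.4 Mb = 8602.7 MB.
= 8.603 GB.

8.6 GB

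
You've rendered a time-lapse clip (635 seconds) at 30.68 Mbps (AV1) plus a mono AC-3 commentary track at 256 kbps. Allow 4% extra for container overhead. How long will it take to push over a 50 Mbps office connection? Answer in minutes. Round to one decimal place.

6.8 minutes

Audio: 256 kbps = 0.256 Mbps.
Total bitrate: 30.936 Mbps.
File: 30.936 Mbps × 635 s = 19644.4 Mb.
With 4% container overhead: ×1.04. → 20430.1 Mb.
At 50 Mbps: 20430.1 / 50 = 408.6 s ≈ 6.81 minutes.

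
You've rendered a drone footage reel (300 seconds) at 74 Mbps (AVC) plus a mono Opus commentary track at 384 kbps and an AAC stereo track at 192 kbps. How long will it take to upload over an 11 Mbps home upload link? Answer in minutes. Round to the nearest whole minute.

34 minutes

Audio total: 384 + 192 = 576 kbps = 0.576 Mbps.
Total bitrate: 74.576 Mbps.
File: 74.576 Mbps × 300 s = 22372.8 Mb.
At 11 Mbps: 22372.8 / 11 = 2033.9 s ≈ 33.9 minutes.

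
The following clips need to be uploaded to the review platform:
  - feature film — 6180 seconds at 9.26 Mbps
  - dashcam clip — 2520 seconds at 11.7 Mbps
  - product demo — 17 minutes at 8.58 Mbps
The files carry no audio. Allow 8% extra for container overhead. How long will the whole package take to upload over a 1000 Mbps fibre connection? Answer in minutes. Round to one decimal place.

1.7 minutes

feature film: 9.260 Mbps × 6180 s × 1.08 = 61804.9 Mb
dashcam clip: 11.700 Mbps × 2520 s × 1.08 = 31842.7 Mb
product demo: 8.580 Mbps × 1020 s × 1.08 = 9451.7 Mb
Total: 103099.4 Mb = 12887.4 MB.
At 1000 Mbps: 103099.4 / 1000 = 103 s ≈ 1.72 minutes.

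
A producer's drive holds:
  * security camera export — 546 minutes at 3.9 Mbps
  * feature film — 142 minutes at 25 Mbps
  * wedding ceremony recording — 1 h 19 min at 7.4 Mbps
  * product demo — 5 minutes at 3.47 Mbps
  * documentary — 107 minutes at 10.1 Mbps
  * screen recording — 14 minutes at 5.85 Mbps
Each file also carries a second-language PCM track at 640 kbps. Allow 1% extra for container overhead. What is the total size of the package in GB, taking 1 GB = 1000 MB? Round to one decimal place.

Audio: 640 kbps = 0.640 Mbps.
security camera export: 4.540 Mbps × 32760 s × 1.01 = 150217.7 Mb
feature film: 25.640 Mbps × 8520 s × 1.01 = 220637.3 Mb
wedding ceremony recording: 8.040 Mbps × 4740 s × 1.01 = 38490.7 Mb
product demo: 4.110 Mbps × 300 s × 1.01 = 1245.3 Mb
documentary: 10.740 Mbps × 6420 s × 1.01 = 69640.3 Mb
screen recording: 6.490 Mbps × 840 s × 1.01 = 5506.1 Mb
Total: 485737.5 Mb = 60717.2 MB.
= 60.72 GB.

60.7 GB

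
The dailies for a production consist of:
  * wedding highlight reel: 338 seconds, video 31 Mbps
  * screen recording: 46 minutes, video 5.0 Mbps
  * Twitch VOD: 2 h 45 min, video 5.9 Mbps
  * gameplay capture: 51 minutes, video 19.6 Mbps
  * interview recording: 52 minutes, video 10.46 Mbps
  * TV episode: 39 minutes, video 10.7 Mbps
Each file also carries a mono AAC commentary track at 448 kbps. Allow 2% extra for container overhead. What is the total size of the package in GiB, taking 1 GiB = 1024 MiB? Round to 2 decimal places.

Audio: 448 kbps = 0.448 Mbps.
wedding highlight reel: 31.448 Mbps × 338 s × 1.02 = 10842.0 Mb
screen recording: 5.448 Mbps × 2760 s × 1.02 = 15337.2 Mb
Twitch VOD: 6.348 Mbps × 9900 s × 1.02 = 64102.1 Mb
gameplay capture: 20.048 Mbps × 3060 s × 1.02 = 62573.8 Mb
interview recording: 10.908 Mbps × 3120 s × 1.02 = 34713.6 Mb
TV episode: 11.148 Mbps × 2340 s × 1.02 = 26608.0 Mb
Total: 214176.8 Mb = 26772.1 MB.
= 24.93 GiB.

24.93 GiB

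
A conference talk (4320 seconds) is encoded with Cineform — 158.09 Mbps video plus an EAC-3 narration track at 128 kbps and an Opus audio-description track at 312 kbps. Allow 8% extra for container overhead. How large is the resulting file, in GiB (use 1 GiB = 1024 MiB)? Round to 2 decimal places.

86.11 GiB

Audio total: 128 + 312 = 440 kbps = 0.440 Mbps.
Total bitrate: 158.09 + 0.440 = 158.530 Mbps.
Stream data: 158.530 Mbps × 4320 s = 684849.6 Mb.
With 8% container overhead: ×1.08.
739,638 Mb = 92,454,696,000 bytes ÷ 1,073,741,824 = 86.11 GiB.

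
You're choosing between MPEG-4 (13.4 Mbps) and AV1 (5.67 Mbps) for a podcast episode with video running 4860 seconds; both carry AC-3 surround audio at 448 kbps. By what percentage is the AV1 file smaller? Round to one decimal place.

55.8%

Audio: 448 kbps = 0.448 Mbps.
MPEG-4: 13.848 Mbps × 4860 s = 67301.3 Mb = 8.413 GB.
AV1: 6.118 Mbps × 4860 s = 29733.5 Mb = 3.717 GB.
Reduction: (1 − 3.717/8.413) × 100 = 55.82%.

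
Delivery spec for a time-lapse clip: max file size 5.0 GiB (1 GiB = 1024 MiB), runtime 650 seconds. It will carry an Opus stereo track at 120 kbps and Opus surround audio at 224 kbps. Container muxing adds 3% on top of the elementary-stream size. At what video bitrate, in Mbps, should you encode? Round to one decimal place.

63.8 Mbps

Budget: 5.0 GiB = 42949.7 Mb.
Stream payload after overhead: 42949.7 / 1.03 = 41698.7 Mb.
Total bitrate budget: 41698.7 Mb / 650 s = 64.152 Mbps.
Audio total: 120 + 224 = 344 kbps = 0.344 Mbps.
Video: 64.152 − 0.344 = 63.808 Mbps.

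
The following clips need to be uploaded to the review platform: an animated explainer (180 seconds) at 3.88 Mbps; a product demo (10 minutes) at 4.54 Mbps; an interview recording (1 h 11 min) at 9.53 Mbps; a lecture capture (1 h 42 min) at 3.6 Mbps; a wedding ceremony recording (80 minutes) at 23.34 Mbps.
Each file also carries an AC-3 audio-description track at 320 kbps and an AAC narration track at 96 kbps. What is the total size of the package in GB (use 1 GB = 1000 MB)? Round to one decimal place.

Audio total: 320 + 96 = 416 kbps = 0.416 Mbps.
animated explainer: 4.296 Mbps × 180 s = 773.3 Mb
product demo: 4.956 Mbps × 600 s = 2973.6 Mb
interview recording: 9.946 Mbps × 4260 s = 42370.0 Mb
lecture capture: 4.016 Mbps × 6120 s = 24577.9 Mb
wedding ceremony recording: 23.756 Mbps × 4800 s = 114028.8 Mb
Total: 184723.6 Mb = 23090.4 MB.
= 23.09 GB.

23.1 GB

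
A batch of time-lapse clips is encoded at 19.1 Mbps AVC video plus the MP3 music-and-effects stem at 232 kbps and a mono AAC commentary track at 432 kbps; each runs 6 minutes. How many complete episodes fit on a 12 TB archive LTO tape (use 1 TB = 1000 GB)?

6 min = 360 s
Audio total: 232 + 432 = 664 kbps = 0.664 Mbps.
Total bitrate: 19.764 Mbps.
Per item: 19.764 Mbps × 360 s = 7,115 Mb = 889.4 MB.
Capacity: 12 TB = 96,000,000 Mb; 13492.55 items → 13492 complete.

13492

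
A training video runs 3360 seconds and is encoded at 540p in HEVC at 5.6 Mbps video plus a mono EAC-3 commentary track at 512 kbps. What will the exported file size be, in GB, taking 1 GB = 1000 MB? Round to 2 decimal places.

2.57 GB

Audio: 512 kbps = 0.512 Mbps.
Total bitrate: 5.6 + 0.512 = 6.112 Mbps.
Stream data: 6.112 Mbps × 3360 s = 20536.3 Mb.
20,536 Mb ÷ 8 = 2,567 MB → 2.567 GB.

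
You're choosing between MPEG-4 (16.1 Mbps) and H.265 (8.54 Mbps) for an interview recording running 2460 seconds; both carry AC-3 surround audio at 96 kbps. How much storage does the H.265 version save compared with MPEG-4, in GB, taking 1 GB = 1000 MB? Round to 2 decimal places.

2.32 GB

Audio: 96 kbps = 0.096 Mbps.
MPEG-4: 16.196 Mbps × 2460 s = 39842.2 Mb = 4.980 GB.
H.265: 8.636 Mbps × 2460 s = 21244.6 Mb = 2.656 GB.
Saving: 4.980 − 2.656 = 2.325 GB.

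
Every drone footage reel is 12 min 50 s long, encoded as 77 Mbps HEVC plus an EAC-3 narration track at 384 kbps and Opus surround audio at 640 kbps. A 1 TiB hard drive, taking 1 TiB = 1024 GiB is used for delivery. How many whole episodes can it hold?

146

12 min 50 s = 770 s
Audio total: 384 + 640 = 1024 kbps = 1.024 Mbps.
Total bitrate: 78.024 Mbps.
Per item: 78.024 Mbps × 770 s = 60,078 Mb = 7,510 MB.
Capacity: 1 TiB = 8,796,093 Mb; 146.41 items → 146 complete.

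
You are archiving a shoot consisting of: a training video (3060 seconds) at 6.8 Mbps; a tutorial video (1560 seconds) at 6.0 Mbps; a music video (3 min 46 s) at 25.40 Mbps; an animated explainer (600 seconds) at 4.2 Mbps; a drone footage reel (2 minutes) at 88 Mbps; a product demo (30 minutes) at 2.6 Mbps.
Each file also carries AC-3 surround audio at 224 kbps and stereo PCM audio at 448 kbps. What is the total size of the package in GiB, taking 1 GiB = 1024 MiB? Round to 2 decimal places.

Audio total: 224 + 448 = 672 kbps = 0.672 Mbps.
training video: 7.472 Mbps × 3060 s = 22864.3 Mb
tutorial video: 6.672 Mbps × 1560 s = 10408.3 Mb
music video: 26.072 Mbps × 226 s = 5892.3 Mb
animated explainer: 4.872 Mbps × 600 s = 2923.2 Mb
drone footage reel: 88.672 Mbps × 120 s = 10640.6 Mb
product demo: 3.272 Mbps × 1800 s = 5889.6 Mb
Total: 58618.4 Mb = 7327.3 MB.
= 6.824 GiB.

6.82 GiB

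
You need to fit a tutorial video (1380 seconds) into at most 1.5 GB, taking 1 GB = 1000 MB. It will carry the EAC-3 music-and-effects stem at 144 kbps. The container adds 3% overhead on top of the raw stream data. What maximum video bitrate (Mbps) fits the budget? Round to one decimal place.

8.3 Mbps

Budget: 1.5 GB = 12000.0 Mb.
Stream payload after overhead: 12000.0 / 1.03 = 11650.5 Mb.
Total bitrate budget: 11650.5 Mb / 1380 s = 8.442 Mbps.
Audio: 144 kbps = 0.144 Mbps.
Video: 8.442 − 0.144 = 8.298 Mbps.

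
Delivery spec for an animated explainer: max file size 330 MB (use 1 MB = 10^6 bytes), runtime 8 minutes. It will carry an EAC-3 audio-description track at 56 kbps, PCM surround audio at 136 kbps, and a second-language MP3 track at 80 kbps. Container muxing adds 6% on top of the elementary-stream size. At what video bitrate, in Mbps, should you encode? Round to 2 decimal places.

Budget: 330 MB = 2640.0 Mb.
Stream payload after overhead: 2640.0 / 1.06 = 2490.6 Mb.
8 min = 480 s
Total bitrate budget: 2490.6 Mb / 480 s = 5.189 Mbps.
Audio total: 56 + 136 + 80 = 272 kbps = 0.272 Mbps.
Video: 5.189 − 0.272 = 4.917 Mbps.

4.92 Mbps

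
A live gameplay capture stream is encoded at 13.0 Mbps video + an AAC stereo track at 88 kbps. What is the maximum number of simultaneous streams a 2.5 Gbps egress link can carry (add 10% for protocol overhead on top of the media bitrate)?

Audio: 88 kbps = 0.088 Mbps.
Per-viewer media rate: 13.088 Mbps.
On the wire with 10% overhead: 14.397 Mbps.
2.5 Gbps = 2,500 Mbps; 2,500 / 14.397 = 173.65 → 173 viewers.

173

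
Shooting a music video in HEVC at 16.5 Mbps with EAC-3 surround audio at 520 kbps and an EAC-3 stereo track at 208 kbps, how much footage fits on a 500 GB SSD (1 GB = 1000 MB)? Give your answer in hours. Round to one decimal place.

64.5 hours

Audio total: 520 + 208 = 728 kbps = 0.728 Mbps.
Total bitrate: 16.5 + 0.728 = 17.228 Mbps.
Capacity: 500 GB = 4,000,000 Mb.
Recording time: 4,000,000 / 17.228 = 232,180 s ≈ 64.5 hours.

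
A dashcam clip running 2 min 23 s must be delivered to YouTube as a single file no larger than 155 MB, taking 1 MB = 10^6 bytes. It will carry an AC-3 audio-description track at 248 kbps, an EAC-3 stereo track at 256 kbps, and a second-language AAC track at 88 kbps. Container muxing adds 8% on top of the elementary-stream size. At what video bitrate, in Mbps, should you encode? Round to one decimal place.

Budget: 155 MB = 1240.0 Mb.
Stream payload after overhead: 1240.0 / 1.08 = 1148.1 Mb.
2 min 23 s = 143 s
Total bitrate budget: 1148.1 Mb / 143 s = 8.029 Mbps.
Audio total: 248 + 256 + 88 = 592 kbps = 0.592 Mbps.
Video: 8.029 − 0.592 = 7.437 Mbps.

7.4 Mbps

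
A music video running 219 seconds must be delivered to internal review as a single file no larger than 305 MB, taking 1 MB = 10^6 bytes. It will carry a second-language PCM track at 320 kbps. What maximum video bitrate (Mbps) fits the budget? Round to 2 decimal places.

10.82 Mbps

Budget: 305 MB = 2440.0 Mb.
Total bitrate budget: 2440.0 Mb / 219 s = 11.142 Mbps.
Audio: 320 kbps = 0.320 Mbps.
Video: 11.142 − 0.320 = 10.822 Mbps.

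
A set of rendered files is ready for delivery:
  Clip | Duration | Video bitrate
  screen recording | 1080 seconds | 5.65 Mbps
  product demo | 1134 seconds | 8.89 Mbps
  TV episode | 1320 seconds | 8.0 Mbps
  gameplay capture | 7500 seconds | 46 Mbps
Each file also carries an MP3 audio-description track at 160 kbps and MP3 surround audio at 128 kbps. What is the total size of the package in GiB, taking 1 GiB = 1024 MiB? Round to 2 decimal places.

43.65 GiB

Audio total: 160 + 128 = 288 kbps = 0.288 Mbps.
screen recording: 5.938 Mbps × 1080 s = 6413.0 Mb
product demo: 9.178 Mbps × 1134 s = 10407.9 Mb
TV episode: 8.288 Mbps × 1320 s = 10940.2 Mb
gameplay capture: 46.288 Mbps × 7500 s = 347160.0 Mb
Total: 374921.1 Mb = 46865.1 MB.
= 43.65 GiB.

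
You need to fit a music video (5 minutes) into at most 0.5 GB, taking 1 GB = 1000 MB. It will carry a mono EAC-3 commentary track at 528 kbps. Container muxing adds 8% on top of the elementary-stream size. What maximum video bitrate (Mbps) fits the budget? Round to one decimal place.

Budget: 0.5 GB = 4000.0 Mb.
Stream payload after overhead: 4000.0 / 1.08 = 3703.7 Mb.
5 min = 300 s
Total bitrate budget: 3703.7 Mb / 300 s = 12.346 Mbps.
Audio: 528 kbps = 0.528 Mbps.
Video: 12.346 − 0.528 = 11.818 Mbps.

11.8 Mbps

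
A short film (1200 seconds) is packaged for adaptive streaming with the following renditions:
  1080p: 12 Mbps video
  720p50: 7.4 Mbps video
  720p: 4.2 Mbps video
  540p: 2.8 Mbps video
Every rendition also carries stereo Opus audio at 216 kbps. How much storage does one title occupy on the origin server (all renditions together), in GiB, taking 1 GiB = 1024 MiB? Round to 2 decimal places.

Audio: 216 kbps = 0.216 Mbps.
Sum of rendition bitrates: (12+0.216) + (7.4+0.216) + (4.2+0.216) + (2.8+0.216) = 27.264 Mbps.
× 1200 s = 32,717 Mb = 4,090 MB = 3.809 GiB.

3.81 GiB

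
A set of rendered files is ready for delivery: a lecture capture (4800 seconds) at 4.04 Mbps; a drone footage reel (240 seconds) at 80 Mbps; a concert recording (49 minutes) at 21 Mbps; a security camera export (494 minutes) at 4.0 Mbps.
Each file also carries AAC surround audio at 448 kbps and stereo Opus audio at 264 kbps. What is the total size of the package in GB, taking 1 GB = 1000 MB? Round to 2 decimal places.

Audio total: 448 + 264 = 712 kbps = 0.712 Mbps.
lecture capture: 4.752 Mbps × 4800 s = 22809.6 Mb
drone footage reel: 80.712 Mbps × 240 s = 19370.9 Mb
concert recording: 21.712 Mbps × 2940 s = 63833.3 Mb
security camera export: 4.712 Mbps × 29640 s = 139663.7 Mb
Total: 245677.4 Mb = 30709.7 MB.
= 30.71 GB.

30.71 GB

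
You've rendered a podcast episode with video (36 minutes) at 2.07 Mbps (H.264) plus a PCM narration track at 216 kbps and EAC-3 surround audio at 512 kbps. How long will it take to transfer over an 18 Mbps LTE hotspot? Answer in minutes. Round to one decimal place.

36 min = 2160 s
Audio total: 216 + 512 = 728 kbps = 0.728 Mbps.
Total bitrate: 2.798 Mbps.
File: 2.798 Mbps × 2160 s = 6043.7 Mb.
At 18 Mbps: 6043.7 / 18 = 335.8 s ≈ 5.6 minutes.

5.6 minutes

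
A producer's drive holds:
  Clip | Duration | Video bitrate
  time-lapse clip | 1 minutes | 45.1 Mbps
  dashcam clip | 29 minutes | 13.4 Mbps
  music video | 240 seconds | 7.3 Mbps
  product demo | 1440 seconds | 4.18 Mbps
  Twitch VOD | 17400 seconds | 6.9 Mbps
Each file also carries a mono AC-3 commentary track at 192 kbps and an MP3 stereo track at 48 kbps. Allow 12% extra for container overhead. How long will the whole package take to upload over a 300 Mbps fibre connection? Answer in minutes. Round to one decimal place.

Audio total: 192 + 48 = 240 kbps = 0.240 Mbps.
time-lapse clip: 45.340 Mbps × 60 s × 1.12 = 3046.8 Mb
dashcam clip: 13.640 Mbps × 1740 s × 1.12 = 26581.6 Mb
music video: 7.540 Mbps × 240 s × 1.12 = 2026.8 Mb
product demo: 4.420 Mbps × 1440 s × 1.12 = 7128.6 Mb
Twitch VOD: 7.140 Mbps × 17400 s × 1.12 = 139144.3 Mb
Total: 177928.1 Mb = 22241.0 MB.
At 300 Mbps: 177928.1 / 300 = 593 s ≈ 9.88 minutes.

9.9 minutes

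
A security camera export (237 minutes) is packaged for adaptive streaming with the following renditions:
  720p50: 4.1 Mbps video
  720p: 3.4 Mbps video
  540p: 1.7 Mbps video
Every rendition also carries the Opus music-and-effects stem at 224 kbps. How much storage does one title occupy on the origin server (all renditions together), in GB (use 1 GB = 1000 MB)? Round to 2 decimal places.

237 min = 14220 s
Audio: 224 kbps = 0.224 Mbps.
Sum of rendition bitrates: (4.1+0.224) + (3.4+0.224) + (1.7+0.224) = 9.872 Mbps.
× 14220 s = 140,380 Mb = 17,547 MB = 17.55 GB.

17.55 GB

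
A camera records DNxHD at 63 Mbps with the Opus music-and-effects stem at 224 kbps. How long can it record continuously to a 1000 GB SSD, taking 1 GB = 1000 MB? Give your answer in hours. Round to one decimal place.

35.1 hours

Audio: 224 kbps = 0.224 Mbps.
Total bitrate: 63 + 0.224 = 63.224 Mbps.
Capacity: 1000 GB = 8,000,000 Mb.
Recording time: 8,000,000 / 63.224 = 126,534 s ≈ 35.1 hours.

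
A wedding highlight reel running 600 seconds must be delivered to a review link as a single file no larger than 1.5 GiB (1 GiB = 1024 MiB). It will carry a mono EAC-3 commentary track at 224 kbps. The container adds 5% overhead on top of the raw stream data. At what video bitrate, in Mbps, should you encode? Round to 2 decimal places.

20.23 Mbps

Budget: 1.5 GiB = 12884.9 Mb.
Stream payload after overhead: 12884.9 / 1.05 = 12271.3 Mb.
Total bitrate budget: 12271.3 Mb / 600 s = 20.452 Mbps.
Audio: 224 kbps = 0.224 Mbps.
Video: 20.452 − 0.224 = 20.228 Mbps.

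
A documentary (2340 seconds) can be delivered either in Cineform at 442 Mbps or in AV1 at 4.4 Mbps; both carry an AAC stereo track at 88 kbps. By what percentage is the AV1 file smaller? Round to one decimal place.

99.0%

Audio: 88 kbps = 0.088 Mbps.
Cineform: 442.088 Mbps × 2340 s = 1034485.9 Mb = 129.311 GB.
AV1: 4.488 Mbps × 2340 s = 10501.9 Mb = 1.313 GB.
Reduction: (1 − 1.313/129.311) × 100 = 98.98%.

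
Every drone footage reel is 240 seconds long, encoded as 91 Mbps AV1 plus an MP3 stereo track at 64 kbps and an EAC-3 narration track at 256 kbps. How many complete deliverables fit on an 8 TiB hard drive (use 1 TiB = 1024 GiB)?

Audio total: 64 + 256 = 320 kbps = 0.320 Mbps.
Total bitrate: 91.320 Mbps.
Per item: 91.320 Mbps × 240 s = 21,917 Mb = 2,740 MB.
Capacity: 8 TiB = 70,368,744 Mb; 3210.72 items → 3210 complete.

3210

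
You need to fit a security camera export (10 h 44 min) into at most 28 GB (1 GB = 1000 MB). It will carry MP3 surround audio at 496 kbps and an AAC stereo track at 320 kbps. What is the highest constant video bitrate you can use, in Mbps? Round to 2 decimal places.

Budget: 28 GB = 224000.0 Mb.
10 h 44 min = 644 min = 38640 s
Total bitrate budget: 224000.0 Mb / 38640 s = 5.797 Mbps.
Audio total: 496 + 320 = 816 kbps = 0.816 Mbps.
Video: 5.797 − 0.816 = 4.981 Mbps.

4.98 Mbps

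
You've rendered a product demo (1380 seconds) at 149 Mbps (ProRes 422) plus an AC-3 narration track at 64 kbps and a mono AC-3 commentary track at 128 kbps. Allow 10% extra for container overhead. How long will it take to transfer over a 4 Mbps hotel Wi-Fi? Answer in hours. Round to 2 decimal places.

15.73 hours

Audio total: 64 + 128 = 192 kbps = 0.192 Mbps.
Total bitrate: 149.192 Mbps.
File: 149.192 Mbps × 1380 s = 205885.0 Mb.
With 10% container overhead: ×1.10. → 226473.5 Mb.
At 4 Mbps: 226473.5 / 4 = 56618.4 s ≈ 15.7 hours.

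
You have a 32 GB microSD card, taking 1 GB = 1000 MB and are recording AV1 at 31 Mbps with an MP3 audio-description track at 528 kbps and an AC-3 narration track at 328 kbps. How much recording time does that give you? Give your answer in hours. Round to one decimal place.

Audio total: 528 + 328 = 856 kbps = 0.856 Mbps.
Total bitrate: 31 + 0.856 = 31.856 Mbps.
Capacity: 32 GB = 256,000 Mb.
Recording time: 256,000 / 31.856 = 8,036 s ≈ 2.23 hours.

2.2 hours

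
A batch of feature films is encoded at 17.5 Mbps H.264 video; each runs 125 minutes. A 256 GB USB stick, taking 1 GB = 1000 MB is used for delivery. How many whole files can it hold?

15

125 min = 7500 s
Per item: 17.500 Mbps × 7500 s = 131,250 Mb = 16,406 MB.
Capacity: 256 GB = 2,048,000 Mb; 15.60 items → 15 complete.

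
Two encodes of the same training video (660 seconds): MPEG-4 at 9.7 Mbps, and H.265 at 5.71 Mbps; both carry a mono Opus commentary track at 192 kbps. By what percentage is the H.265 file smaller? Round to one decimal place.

Audio: 192 kbps = 0.192 Mbps.
MPEG-4: 9.892 Mbps × 660 s = 6528.7 Mb = 0.816 GB.
H.265: 5.902 Mbps × 660 s = 3895.3 Mb = 0.487 GB.
Reduction: (1 − 0.487/0.816) × 100 = 40.34%.

40.3%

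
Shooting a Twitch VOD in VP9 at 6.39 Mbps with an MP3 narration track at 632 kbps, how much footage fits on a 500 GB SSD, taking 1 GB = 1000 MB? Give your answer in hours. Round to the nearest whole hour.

Audio: 632 kbps = 0.632 Mbps.
Total bitrate: 6.39 + 0.632 = 7.022 Mbps.
Capacity: 500 GB = 4,000,000 Mb.
Recording time: 4,000,000 / 7.022 = 569,638 s ≈ 158 hours.

158 hours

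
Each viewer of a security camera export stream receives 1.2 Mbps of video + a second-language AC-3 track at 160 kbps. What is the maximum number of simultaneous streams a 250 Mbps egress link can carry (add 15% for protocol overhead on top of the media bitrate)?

159

Audio: 160 kbps = 0.160 Mbps.
Per-viewer media rate: 1.360 Mbps.
On the wire with 15% overhead: 1.564 Mbps.
250 Mbps = 250.0 Mbps; 250.0 / 1.564 = 159.85 → 159 viewers.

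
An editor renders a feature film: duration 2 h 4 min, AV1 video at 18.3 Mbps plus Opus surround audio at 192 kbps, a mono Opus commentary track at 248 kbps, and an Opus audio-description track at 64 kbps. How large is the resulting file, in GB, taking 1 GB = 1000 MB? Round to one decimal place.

17.5 GB

2 h 4 min = 124 min = 7440 s
Audio total: 192 + 248 + 64 = 504 kbps = 0.504 Mbps.
Total bitrate: 18.3 + 0.504 = 18.804 Mbps.
Stream data: 18.804 Mbps × 7440 s = 139901.8 Mb.
139,902 Mb ÷ 8 = 17,488 MB → 17.49 GB.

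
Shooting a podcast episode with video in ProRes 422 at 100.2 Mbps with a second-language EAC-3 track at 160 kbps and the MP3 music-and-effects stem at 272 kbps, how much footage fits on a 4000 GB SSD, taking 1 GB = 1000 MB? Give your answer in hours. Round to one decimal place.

Audio total: 160 + 272 = 432 kbps = 0.432 Mbps.
Total bitrate: 100.2 + 0.432 = 100.632 Mbps.
Capacity: 4000 GB = 32,000,000 Mb.
Recording time: 32,000,000 / 100.632 = 317,990 s ≈ 88.3 hours.

88.3 hours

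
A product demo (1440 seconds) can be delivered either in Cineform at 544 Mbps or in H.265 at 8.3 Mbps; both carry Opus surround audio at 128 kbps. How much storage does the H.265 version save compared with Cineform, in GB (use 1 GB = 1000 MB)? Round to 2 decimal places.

96.43 GB

Audio: 128 kbps = 0.128 Mbps.
Cineform: 544.128 Mbps × 1440 s = 783544.3 Mb = 97.943 GB.
H.265: 8.428 Mbps × 1440 s = 12136.3 Mb = 1.517 GB.
Saving: 97.943 − 1.517 = 96.426 GB.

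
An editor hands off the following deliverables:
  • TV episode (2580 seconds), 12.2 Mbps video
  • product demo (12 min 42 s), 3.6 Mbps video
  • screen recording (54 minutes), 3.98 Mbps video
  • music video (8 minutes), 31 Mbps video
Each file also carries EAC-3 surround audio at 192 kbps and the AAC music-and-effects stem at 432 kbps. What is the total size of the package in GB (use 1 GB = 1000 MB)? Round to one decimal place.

8.3 GB

Audio total: 192 + 432 = 624 kbps = 0.624 Mbps.
TV episode: 12.824 Mbps × 2580 s = 33085.9 Mb
product demo: 4.224 Mbps × 762 s = 3218.7 Mb
screen recording: 4.604 Mbps × 3240 s = 14917.0 Mb
music video: 31.624 Mbps × 480 s = 15179.5 Mb
Total: 66401.1 Mb = 8300.1 MB.
= 8.300 GB.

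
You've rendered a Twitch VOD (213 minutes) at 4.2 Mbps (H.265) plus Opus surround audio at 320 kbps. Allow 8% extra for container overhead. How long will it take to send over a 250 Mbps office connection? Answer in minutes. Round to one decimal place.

213 min = 12780 s
Audio: 320 kbps = 0.320 Mbps.
Total bitrate: 4.520 Mbps.
File: 4.520 Mbps × 12780 s = 57765.6 Mb.
With 8% container overhead: ×1.08. → 62386.8 Mb.
At 250 Mbps: 62386.8 / 250 = 249.5 s ≈ 4.16 minutes.

4.2 minutes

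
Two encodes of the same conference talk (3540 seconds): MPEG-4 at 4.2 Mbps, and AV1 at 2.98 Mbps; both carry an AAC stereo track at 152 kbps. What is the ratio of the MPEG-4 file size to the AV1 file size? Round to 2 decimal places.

Audio: 152 kbps = 0.152 Mbps.
MPEG-4: 4.352 Mbps × 3540 s = 15406.1 Mb = 1.926 GB.
AV1: 3.132 Mbps × 3540 s = 11087.3 Mb = 1.386 GB.
Ratio: 1.926 / 1.386 = 1.390.

1.39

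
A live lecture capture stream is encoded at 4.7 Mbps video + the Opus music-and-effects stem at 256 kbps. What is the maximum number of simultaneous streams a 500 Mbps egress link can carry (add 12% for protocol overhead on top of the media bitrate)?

Audio: 256 kbps = 0.256 Mbps.
Per-viewer media rate: 4.956 Mbps.
On the wire with 12% overhead: 5.551 Mbps.
500 Mbps = 500.0 Mbps; 500.0 / 5.551 = 90.08 → 90 viewers.

90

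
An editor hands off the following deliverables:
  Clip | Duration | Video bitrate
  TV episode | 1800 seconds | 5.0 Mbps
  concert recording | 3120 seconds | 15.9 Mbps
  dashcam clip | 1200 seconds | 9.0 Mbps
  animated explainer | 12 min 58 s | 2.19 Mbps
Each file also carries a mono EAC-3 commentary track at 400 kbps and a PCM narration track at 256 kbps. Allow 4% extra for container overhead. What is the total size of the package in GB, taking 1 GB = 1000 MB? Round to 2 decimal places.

Audio total: 400 + 256 = 656 kbps = 0.656 Mbps.
TV episode: 5.656 Mbps × 1800 s × 1.04 = 10588.0 Mb
concert recording: 16.556 Mbps × 3120 s × 1.04 = 53720.9 Mb
dashcam clip: 9.656 Mbps × 1200 s × 1.04 = 12050.7 Mb
animated explainer: 2.846 Mbps × 778 s × 1.04 = 2302.8 Mb
Total: 78662.4 Mb = 9832.8 MB.
= 9.833 GB.

9.83 GB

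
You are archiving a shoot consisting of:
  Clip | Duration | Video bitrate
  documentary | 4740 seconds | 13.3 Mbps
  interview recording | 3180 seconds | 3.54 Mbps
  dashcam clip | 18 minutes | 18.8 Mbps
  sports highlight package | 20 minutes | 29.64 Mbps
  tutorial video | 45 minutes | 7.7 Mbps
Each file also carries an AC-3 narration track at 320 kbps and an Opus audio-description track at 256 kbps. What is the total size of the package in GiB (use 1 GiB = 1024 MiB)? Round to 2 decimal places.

18.44 GiB

Audio total: 320 + 256 = 576 kbps = 0.576 Mbps.
documentary: 13.876 Mbps × 4740 s = 65772.2 Mb
interview recording: 4.116 Mbps × 3180 s = 13088.9 Mb
dashcam clip: 19.376 Mbps × 1080 s = 20926.1 Mb
sports highlight package: 30.216 Mbps × 1200 s = 36259.2 Mb
tutorial video: 8.276 Mbps × 2700 s = 22345.2 Mb
Total: 158391.6 Mb = 19799.0 MB.
= 18.44 GiB.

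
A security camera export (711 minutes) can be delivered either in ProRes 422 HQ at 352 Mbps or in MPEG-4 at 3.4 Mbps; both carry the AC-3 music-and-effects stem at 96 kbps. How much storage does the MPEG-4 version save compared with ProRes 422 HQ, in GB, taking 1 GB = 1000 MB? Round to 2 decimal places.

1858.91 GB

711 min = 42660 s
Audio: 96 kbps = 0.096 Mbps.
ProRes 422 HQ: 352.096 Mbps × 42660 s = 15020415.4 Mb = 1877.552 GB.
MPEG-4: 3.496 Mbps × 42660 s = 149139.4 Mb = 18.642 GB.
Saving: 1877.552 − 18.642 = 1858.909 GB.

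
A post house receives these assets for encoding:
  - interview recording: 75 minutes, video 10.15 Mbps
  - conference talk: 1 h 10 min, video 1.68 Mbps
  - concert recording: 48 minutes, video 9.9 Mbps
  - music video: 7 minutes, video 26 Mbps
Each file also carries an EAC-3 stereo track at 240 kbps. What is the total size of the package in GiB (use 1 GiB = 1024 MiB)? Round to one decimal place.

Audio: 240 kbps = 0.240 Mbps.
interview recording: 10.390 Mbps × 4500 s = 46755.0 Mb
conference talk: 1.920 Mbps × 4200 s = 8064.0 Mb
concert recording: 10.140 Mbps × 2880 s = 29203.2 Mb
music video: 26.240 Mbps × 420 s = 11020.8 Mb
Total: 95043.0 Mb = 11880.4 MB.
= 11.06 GiB.

11.1 GiB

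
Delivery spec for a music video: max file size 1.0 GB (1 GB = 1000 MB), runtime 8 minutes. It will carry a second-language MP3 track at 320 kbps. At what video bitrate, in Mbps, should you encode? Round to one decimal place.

Budget: 1.0 GB = 8000.0 Mb.
8 min = 480 s
Total bitrate budget: 8000.0 Mb / 480 s = 16.667 Mbps.
Audio: 320 kbps = 0.320 Mbps.
Video: 16.667 − 0.320 = 16.347 Mbps.

16.3 Mbps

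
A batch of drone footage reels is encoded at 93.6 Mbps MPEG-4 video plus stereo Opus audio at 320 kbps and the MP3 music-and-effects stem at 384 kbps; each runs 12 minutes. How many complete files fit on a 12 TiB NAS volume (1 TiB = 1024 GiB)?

1554

12 min = 720 s
Audio total: 320 + 384 = 704 kbps = 0.704 Mbps.
Total bitrate: 94.304 Mbps.
Per item: 94.304 Mbps × 720 s = 67,899 Mb = 8,487 MB.
Capacity: 12 TiB = 105,553,116 Mb; 1554.56 items → 1554 complete.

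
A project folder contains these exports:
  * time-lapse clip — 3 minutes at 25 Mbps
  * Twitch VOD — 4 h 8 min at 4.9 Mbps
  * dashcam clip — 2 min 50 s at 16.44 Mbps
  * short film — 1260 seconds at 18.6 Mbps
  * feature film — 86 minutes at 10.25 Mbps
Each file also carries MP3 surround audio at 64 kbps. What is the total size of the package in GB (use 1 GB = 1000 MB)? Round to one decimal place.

19.7 GB

Audio: 64 kbps = 0.064 Mbps.
time-lapse clip: 25.064 Mbps × 180 s = 4511.5 Mb
Twitch VOD: 4.964 Mbps × 14880 s = 73864.3 Mb
dashcam clip: 16.504 Mbps × 170 s = 2805.7 Mb
short film: 18.664 Mbps × 1260 s = 23516.6 Mb
feature film: 10.314 Mbps × 5160 s = 53220.2 Mb
Total: 157918.4 Mb = 19739.8 MB.
= 19.74 GB.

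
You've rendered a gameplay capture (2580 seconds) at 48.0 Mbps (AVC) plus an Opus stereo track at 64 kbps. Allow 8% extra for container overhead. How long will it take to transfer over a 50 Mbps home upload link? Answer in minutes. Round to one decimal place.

Audio: 64 kbps = 0.064 Mbps.
Total bitrate: 48.064 Mbps.
File: 48.064 Mbps × 2580 s = 124005.1 Mb.
With 8% container overhead: ×1.08. → 133925.5 Mb.
At 50 Mbps: 133925.5 / 50 = 2678.5 s ≈ 44.6 minutes.

44.6 minutes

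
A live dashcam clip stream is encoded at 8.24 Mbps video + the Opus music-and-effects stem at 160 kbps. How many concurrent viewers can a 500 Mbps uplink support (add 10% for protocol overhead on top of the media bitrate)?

54

Audio: 160 kbps = 0.160 Mbps.
Per-viewer media rate: 8.400 Mbps.
On the wire with 10% overhead: 9.240 Mbps.
500 Mbps = 500.0 Mbps; 500.0 / 9.240 = 54.11 → 54 viewers.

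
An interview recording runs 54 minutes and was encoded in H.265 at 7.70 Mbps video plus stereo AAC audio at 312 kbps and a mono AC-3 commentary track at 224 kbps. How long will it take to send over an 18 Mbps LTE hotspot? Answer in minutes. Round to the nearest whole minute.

54 min = 3240 s
Audio total: 312 + 224 = 536 kbps = 0.536 Mbps.
Total bitrate: 8.236 Mbps.
File: 8.236 Mbps × 3240 s = 26684.6 Mb.
At 18 Mbps: 26684.6 / 18 = 1482.5 s ≈ 24.7 minutes.

25 minutes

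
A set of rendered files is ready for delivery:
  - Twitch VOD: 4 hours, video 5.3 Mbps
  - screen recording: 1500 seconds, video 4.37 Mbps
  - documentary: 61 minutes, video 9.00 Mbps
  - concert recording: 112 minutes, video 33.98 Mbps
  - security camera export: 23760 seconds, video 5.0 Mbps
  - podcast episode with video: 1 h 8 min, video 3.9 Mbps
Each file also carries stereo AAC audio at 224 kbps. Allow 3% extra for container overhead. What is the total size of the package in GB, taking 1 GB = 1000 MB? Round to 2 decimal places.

Audio: 224 kbps = 0.224 Mbps.
Twitch VOD: 5.524 Mbps × 14400 s × 1.03 = 81932.0 Mb
screen recording: 4.594 Mbps × 1500 s × 1.03 = 7097.7 Mb
documentary: 9.224 Mbps × 3660 s × 1.03 = 34772.6 Mb
concert recording: 34.204 Mbps × 6720 s × 1.03 = 236746.4 Mb
security camera export: 5.224 Mbps × 23760 s × 1.03 = 127845.9 Mb
podcast episode with video: 4.124 Mbps × 4080 s × 1.03 = 17330.7 Mb
Total: 505725.3 Mb = 63215.7 MB.
= 63.22 GB.

63.22 GB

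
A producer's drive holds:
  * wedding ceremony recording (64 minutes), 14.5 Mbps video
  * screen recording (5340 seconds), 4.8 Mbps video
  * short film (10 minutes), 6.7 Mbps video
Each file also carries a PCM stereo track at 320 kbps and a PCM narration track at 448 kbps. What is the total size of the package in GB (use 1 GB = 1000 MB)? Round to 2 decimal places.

11.61 GB

Audio total: 320 + 448 = 768 kbps = 0.768 Mbps.
wedding ceremony recording: 15.268 Mbps × 3840 s = 58629.1 Mb
screen recording: 5.568 Mbps × 5340 s = 29733.1 Mb
short film: 7.468 Mbps × 600 s = 4480.8 Mb
Total: 92843.0 Mb = 11605.4 MB.
= 11.61 GB.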